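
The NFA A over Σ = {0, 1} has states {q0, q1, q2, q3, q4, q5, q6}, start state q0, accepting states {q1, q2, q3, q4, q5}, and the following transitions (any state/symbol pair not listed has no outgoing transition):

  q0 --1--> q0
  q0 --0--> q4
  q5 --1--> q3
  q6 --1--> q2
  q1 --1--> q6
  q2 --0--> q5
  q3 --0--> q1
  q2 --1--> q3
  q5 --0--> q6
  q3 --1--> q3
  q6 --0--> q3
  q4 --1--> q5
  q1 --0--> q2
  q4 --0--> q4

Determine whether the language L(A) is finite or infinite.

infinite

State q0 is reachable from the start and can reach an accepting state, and it lies on the cycle q0 → q0.
Traversing that cycle any number of times yields accepted strings of unbounded length, so the language is infinite.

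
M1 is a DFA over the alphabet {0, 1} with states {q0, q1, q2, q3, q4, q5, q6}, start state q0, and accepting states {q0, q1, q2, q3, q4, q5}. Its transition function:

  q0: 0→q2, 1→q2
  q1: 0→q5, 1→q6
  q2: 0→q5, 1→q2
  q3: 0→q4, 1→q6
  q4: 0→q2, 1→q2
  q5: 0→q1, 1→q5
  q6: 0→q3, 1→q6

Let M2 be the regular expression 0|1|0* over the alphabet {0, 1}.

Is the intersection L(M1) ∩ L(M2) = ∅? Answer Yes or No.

The empty string ε is accepted by both M1 and M2.
Hence L(M1) ∩ L(M2) ≠ ∅.

No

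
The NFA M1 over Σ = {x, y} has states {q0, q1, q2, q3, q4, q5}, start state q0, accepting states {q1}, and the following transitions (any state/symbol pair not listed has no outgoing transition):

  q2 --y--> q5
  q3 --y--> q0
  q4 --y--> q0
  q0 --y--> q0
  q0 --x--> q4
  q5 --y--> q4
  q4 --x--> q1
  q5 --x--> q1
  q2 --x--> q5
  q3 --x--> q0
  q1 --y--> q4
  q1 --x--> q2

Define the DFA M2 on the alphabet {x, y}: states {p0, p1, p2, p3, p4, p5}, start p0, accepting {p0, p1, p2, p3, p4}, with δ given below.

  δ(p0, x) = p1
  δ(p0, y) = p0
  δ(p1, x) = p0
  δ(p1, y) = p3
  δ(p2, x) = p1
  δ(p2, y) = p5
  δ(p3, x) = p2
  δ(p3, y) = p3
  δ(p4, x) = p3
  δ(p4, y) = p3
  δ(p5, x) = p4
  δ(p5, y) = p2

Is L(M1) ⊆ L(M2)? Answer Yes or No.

Exploring the product automaton M1 × M2 from the start pair (q0, p0), following both machines on each input symbol, reaches 24 state pairs: (q0, p0), (q4, p1), (q1, p0), (q0, p3), (q2, p1), (q4, p0), (q4, p2), (q5, p0), (q5, p3), (q1, p1), (q0, p5), (q1, p2), (q4, p3), (q2, p0), (q4, p4), (q0, p2), (q4, p5), (q5, p1), (q1, p3), (q1, p4), (q2, p2), (q2, p3), (q5, p5), (q5, p2).
M1 accepts in {q1} and M2 accepts in {p0, p1, p2, p3, p4}. The reachable pairs whose M1-component is accepting are (q1, p0), (q1, p1), (q1, p2), (q1, p3), (q1, p4); in each of them the M2-component is accepting too, so the product for L(M1) \ L(M2) (M1-component accepting, M2-component rejecting) has no reachable accepting pair and the difference is empty.
Hence every string in L(M1) is also in L(M2).

Yes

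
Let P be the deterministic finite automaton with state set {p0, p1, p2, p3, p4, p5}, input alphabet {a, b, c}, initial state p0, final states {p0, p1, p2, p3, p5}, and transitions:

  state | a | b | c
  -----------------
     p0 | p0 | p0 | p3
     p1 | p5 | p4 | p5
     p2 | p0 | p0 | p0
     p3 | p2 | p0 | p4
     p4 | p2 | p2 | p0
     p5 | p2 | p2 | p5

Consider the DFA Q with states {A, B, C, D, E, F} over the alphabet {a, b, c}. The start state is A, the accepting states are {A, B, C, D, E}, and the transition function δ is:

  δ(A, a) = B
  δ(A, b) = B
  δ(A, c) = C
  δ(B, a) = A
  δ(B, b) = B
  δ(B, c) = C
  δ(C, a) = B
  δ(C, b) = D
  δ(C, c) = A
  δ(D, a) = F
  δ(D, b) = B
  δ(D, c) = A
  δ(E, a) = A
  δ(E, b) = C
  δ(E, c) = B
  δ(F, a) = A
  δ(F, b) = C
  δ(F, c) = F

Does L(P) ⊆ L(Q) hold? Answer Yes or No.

No

The string cba is in L(P) but not in L(Q).
So L(P) ⊄ L(Q).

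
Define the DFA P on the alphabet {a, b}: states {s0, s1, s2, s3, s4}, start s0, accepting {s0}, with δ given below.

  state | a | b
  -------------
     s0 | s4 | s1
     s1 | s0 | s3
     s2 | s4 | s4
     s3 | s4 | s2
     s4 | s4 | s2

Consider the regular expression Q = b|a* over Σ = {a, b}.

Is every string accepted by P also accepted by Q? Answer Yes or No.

No

The string ba is in L(P) but not in L(Q).
So L(P) ⊄ L(Q).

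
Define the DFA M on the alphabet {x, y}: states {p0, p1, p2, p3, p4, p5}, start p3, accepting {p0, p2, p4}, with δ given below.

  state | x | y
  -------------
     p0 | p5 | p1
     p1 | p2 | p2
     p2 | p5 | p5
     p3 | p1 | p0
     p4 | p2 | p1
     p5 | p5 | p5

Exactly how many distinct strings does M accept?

5

The useful subgraph on states {p0, p1, p2, p3} is acyclic, so L(M) is finite; the longest accepting path visits 4 useful states, giving maximum string length 3.
Counting accepting paths from p3 by length: 1 of length 1, 2 of length 2, 2 of length 3. Total 5.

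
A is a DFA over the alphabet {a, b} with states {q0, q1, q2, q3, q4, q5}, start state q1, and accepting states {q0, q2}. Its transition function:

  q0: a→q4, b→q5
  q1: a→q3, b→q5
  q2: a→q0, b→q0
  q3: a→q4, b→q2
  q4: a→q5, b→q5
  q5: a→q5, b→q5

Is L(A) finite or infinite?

finite

The useful states (reachable from q1 and able to reach an accepting state) are {q0, q1, q2, q3}.
Restricted to these states the transition graph has no cycle, so every accepting path has bounded length and L is finite.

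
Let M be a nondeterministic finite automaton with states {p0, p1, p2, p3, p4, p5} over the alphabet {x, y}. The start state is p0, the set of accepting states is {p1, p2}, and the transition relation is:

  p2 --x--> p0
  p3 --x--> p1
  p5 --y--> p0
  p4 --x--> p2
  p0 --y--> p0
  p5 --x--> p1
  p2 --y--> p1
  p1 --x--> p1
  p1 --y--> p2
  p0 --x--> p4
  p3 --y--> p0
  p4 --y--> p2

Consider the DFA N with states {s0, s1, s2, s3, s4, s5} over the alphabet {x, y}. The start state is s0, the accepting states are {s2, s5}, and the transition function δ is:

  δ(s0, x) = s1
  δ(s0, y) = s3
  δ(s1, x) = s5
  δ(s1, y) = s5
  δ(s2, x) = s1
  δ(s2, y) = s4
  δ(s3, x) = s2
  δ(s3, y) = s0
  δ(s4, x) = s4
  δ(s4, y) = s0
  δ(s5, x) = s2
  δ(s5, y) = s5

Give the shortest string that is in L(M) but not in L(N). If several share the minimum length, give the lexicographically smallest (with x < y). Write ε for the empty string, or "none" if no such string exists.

yxx

The string yxx is accepted by M but not by N.
No shorter string lies in the difference, and yxx is the lexicographically first length-3 string in L(M) \ L(N).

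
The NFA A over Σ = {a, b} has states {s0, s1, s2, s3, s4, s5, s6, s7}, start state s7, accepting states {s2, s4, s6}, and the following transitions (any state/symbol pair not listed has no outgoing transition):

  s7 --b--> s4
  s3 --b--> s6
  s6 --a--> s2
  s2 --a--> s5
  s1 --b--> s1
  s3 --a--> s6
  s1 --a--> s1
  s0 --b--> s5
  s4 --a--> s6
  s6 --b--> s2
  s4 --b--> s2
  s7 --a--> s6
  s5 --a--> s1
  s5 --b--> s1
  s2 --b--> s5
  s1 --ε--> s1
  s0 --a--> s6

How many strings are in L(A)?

8

The useful subgraph on states {s2, s4, s6, s7} is acyclic, so L(A) is finite; the longest accepting path visits 4 useful states, giving maximum string length 3.
Counting accepting paths from s7 by length: 2 of length 1, 4 of length 2, 2 of length 3. Total 8.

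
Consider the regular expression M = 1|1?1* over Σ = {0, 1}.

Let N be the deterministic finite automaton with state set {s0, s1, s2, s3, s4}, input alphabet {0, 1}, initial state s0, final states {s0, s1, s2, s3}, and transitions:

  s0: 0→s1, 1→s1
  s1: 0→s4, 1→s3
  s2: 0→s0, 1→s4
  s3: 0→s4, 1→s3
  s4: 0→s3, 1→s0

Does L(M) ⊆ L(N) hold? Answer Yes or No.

Yes

Converting the expression M to a DFA (subset construction, then merging equivalent states) gives the minimal DFA with states {m0, m1}, start state m0, accepting states {m0} and transitions m0: 0→m1, 1→m0; m1: 0→m1, 1→m1.
Exploring the product automaton M × N from the start pair (m0, s0), following both machines on each input symbol, reaches 7 state pairs: (m0, s0), (m1, s1), (m0, s1), (m1, s4), (m1, s3), (m0, s3), (m1, s0).
M accepts in {m0} and N accepts in {s0, s1, s2, s3}. The reachable pairs whose M-component is accepting are (m0, s0), (m0, s1), (m0, s3); in each of them the N-component is accepting too, so the product for L(M) \ L(N) (M-component accepting, N-component rejecting) has no reachable accepting pair and the difference is empty.
Hence every string in L(M) is also in L(N).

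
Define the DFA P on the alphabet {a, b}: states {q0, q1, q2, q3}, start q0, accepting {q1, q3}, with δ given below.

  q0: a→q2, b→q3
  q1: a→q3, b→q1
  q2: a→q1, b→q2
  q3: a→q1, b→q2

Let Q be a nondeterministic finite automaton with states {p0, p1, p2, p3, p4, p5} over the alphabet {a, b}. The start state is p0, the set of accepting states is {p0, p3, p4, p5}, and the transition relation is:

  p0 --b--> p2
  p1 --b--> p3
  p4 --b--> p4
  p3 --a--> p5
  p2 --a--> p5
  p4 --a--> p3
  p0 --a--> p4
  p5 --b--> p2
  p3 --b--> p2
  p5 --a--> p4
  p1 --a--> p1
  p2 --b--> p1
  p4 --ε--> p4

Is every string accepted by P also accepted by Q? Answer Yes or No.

No

The string b is in L(P) but not in L(Q).
So L(P) ⊄ L(Q).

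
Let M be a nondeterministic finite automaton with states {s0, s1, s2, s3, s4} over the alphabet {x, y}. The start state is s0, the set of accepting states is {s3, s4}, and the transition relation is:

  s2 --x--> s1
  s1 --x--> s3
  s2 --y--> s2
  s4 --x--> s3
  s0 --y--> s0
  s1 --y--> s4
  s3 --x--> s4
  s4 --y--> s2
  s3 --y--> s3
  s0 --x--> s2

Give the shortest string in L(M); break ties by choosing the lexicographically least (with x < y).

A breadth-first search from s0 reaches an accepting state first via the path s0 → s2 → s1 → s3 on input xxx.
No string of length < 3 is accepted (BFS exhausts all shorter strings without reaching an accepting state), and xxx is the lexicographically least accepting string of length 3.

xxx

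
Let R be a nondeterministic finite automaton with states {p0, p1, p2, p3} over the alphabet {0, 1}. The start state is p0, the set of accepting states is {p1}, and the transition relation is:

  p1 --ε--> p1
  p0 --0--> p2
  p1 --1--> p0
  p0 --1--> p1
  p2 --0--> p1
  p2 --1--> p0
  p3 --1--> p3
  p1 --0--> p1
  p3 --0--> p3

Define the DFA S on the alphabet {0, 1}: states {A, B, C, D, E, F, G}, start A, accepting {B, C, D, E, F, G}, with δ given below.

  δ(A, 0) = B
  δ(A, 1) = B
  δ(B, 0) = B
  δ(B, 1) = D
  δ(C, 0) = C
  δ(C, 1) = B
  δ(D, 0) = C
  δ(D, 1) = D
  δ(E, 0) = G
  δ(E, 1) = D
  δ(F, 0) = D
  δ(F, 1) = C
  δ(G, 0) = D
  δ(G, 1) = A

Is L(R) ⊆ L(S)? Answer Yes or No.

Exploring the product automaton R × S from the start pair (p0, A), following both machines on each input symbol, reaches 8 state pairs: (p0, A), (p2, B), (p1, B), (p0, D), (p2, C), (p1, D), (p1, C), (p0, B).
R accepts in {p1} and S accepts in {B, C, D, E, F, G}. The reachable pairs whose R-component is accepting are (p1, B), (p1, D), (p1, C); in each of them the S-component is accepting too, so the product for L(R) \ L(S) (R-component accepting, S-component rejecting) has no reachable accepting pair and the difference is empty.
Hence every string in L(R) is also in L(S).

Yes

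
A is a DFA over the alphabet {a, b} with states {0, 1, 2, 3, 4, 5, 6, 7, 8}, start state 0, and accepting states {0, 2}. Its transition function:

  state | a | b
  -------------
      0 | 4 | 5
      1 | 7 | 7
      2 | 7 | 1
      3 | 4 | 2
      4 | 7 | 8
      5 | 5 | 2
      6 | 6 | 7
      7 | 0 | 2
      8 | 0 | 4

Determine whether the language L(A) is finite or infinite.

infinite

State 0 is reachable from the start and can reach an accepting state, and it lies on the cycle 0 → 4 → 8 → 0.
Traversing that cycle any number of times yields accepted strings of unbounded length, so the language is infinite.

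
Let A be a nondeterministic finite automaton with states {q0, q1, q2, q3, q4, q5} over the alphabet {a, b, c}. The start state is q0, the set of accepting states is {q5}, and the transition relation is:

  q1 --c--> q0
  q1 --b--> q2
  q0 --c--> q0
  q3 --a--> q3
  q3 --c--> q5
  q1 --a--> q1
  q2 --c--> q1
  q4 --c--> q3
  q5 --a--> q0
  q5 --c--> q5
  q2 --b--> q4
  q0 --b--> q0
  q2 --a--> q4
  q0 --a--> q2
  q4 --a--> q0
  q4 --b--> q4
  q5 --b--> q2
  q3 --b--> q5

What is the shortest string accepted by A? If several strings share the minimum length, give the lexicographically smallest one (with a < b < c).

aacb

A breadth-first search from q0 reaches an accepting state first via the path q0 → q2 → q4 → q3 → q5 on input aacb.
No string of length < 4 is accepted (BFS exhausts all shorter strings without reaching an accepting state), and aacb is the lexicographically least accepting string of length 4.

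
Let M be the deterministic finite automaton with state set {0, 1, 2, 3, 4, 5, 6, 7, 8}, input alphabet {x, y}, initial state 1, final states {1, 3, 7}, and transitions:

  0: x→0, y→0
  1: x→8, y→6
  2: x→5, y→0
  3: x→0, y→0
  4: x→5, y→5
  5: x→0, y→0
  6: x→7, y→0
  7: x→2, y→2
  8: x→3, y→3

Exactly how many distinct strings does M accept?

4

The useful subgraph on states {1, 3, 6, 7, 8} is acyclic, so L(M) is finite; the longest accepting path visits 3 useful states, giving maximum string length 2.
Counting accepting paths from 1 by length: 1 of length 0, 3 of length 2. Total 4.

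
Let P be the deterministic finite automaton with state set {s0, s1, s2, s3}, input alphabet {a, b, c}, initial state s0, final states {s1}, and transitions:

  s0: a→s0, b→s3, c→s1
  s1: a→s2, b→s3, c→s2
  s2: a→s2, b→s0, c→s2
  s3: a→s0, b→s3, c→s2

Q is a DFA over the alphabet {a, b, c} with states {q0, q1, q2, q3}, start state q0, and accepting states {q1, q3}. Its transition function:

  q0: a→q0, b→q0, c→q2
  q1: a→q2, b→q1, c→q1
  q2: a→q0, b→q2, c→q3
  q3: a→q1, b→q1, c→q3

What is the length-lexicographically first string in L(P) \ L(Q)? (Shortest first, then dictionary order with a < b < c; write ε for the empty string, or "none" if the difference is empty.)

The string c is accepted by P but not by Q.
No shorter string lies in the difference, and c is the lexicographically first length-1 string in L(P) \ L(Q).

c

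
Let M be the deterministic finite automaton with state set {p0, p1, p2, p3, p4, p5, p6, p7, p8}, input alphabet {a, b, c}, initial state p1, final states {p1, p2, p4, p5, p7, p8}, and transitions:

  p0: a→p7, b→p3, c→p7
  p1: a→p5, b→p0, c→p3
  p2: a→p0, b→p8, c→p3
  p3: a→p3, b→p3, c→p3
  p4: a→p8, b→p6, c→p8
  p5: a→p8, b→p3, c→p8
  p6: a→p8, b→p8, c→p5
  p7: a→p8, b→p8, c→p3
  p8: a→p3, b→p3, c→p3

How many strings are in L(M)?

10

The useful subgraph on states {p0, p1, p5, p7, p8} is acyclic, so L(M) is finite; the longest accepting path visits 4 useful states, giving maximum string length 3.
Counting accepting paths from p1 by length: 1 of length 0, 1 of length 1, 4 of length 2, 4 of length 3. Total 10.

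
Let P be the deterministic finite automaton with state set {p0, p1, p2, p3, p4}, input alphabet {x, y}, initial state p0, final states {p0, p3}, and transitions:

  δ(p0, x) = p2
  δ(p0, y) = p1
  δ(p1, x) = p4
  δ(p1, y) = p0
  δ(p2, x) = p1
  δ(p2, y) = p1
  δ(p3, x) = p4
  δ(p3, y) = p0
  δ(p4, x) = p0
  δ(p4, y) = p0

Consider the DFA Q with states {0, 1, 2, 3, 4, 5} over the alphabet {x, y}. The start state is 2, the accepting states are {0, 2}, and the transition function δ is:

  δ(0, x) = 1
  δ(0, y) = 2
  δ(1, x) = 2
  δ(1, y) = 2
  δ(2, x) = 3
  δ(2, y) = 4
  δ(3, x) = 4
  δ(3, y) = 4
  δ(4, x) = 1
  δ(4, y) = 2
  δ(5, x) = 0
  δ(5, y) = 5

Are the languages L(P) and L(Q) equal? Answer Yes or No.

Exploring the product automaton P × Q from the start pair (p0, 2), following both machines on each input symbol, reaches 4 state pairs: (p0, 2), (p2, 3), (p1, 4), (p4, 1).
P accepts in {p0, p3} and Q accepts in {0, 2}. In every reachable pair the two components are either both accepting — (p0, 2) — or both non-accepting, so no string is accepted by exactly one of the machines: L(P) \ L(Q) and L(Q) \ L(P) are both empty.
Hence every string is accepted by P iff it is accepted by Q, and the two languages coincide.

Yes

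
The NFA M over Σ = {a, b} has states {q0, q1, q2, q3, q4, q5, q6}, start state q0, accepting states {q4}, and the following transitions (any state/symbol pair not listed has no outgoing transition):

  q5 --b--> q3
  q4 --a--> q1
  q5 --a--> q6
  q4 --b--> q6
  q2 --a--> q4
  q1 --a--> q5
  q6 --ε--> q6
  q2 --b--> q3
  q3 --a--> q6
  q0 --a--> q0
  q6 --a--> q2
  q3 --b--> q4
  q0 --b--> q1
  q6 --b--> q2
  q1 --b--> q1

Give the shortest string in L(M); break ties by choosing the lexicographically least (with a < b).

A breadth-first search from q0 reaches an accepting state first via the path q0 → q1 → q5 → q3 → q4 on input babb.
No string of length < 4 is accepted (BFS exhausts all shorter strings without reaching an accepting state), and babb is the lexicographically least accepting string of length 4.

babb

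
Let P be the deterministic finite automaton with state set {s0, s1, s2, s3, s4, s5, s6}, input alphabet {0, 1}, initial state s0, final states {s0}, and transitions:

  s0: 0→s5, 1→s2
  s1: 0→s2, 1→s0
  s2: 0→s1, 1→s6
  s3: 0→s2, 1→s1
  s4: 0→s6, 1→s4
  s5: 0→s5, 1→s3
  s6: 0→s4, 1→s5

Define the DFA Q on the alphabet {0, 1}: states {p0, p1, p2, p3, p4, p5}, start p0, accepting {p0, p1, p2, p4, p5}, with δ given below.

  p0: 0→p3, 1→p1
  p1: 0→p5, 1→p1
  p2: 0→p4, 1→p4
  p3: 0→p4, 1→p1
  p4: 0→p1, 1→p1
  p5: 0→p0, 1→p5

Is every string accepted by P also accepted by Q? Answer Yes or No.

Exploring the product automaton P × Q from the start pair (s0, p0), following both machines on each input symbol, reaches 30 state pairs: (s0, p0), (s5, p3), (s2, p1), (s5, p4), (s3, p1), (s1, p5), (s6, p1), (s5, p1), (s2, p5), (s1, p1), (s2, p0), (s0, p5), (s4, p5), (s5, p5), (s1, p0), (s6, p5), (s0, p1), (s1, p3), (s5, p0), (s6, p0), (s3, p5), (s2, p3), (s4, p0), (s2, p4), (s4, p3), (s1, p4), (s6, p3), (s4, p1), (s6, p4), (s4, p4).
P accepts in {s0} and Q accepts in {p0, p1, p2, p4, p5}. The reachable pairs whose P-component is accepting are (s0, p0), (s0, p5), (s0, p1); in each of them the Q-component is accepting too, so the product for L(P) \ L(Q) (P-component accepting, Q-component rejecting) has no reachable accepting pair and the difference is empty.
Hence every string in L(P) is also in L(Q).

Yes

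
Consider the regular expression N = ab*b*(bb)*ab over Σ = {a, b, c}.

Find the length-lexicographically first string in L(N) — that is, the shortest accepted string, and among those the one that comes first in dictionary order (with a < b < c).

aab

By inspection of the expression, no string of length less than 3 matches, and aab is the lexicographically first match of length 3.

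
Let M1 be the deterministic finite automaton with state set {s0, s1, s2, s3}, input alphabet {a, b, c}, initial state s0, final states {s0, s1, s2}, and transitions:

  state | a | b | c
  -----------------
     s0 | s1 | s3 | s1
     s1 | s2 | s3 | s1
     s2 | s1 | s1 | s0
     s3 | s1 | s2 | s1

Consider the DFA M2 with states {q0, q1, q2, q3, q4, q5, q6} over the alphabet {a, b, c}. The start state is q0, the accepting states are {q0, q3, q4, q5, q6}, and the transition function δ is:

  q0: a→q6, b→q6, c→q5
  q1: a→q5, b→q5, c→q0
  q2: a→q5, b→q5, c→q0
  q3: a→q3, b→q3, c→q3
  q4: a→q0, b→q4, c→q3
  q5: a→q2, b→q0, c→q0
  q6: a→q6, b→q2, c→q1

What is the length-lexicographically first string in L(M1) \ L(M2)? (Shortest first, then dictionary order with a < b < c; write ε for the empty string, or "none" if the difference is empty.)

The string ac is accepted by M1 but not by M2.
No shorter string lies in the difference, and ac is the lexicographically first length-2 string in L(M1) \ L(M2).

ac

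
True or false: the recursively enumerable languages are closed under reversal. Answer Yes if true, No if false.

Reverse the input and run the recogniser for L on it; this accepts exactly Lᴿ.
So the recursively enumerable languages are closed under reversal.

Yes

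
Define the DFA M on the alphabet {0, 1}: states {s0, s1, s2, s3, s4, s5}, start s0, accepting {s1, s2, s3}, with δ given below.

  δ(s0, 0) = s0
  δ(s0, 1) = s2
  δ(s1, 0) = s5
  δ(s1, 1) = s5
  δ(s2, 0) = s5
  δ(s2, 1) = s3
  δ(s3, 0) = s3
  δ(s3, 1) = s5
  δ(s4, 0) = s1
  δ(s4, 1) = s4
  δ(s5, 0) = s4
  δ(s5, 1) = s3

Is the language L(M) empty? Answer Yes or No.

No

The string 1 is accepted: the run s0 → s2 ends in the accepting state s2.
Since at least one string is accepted, L(M) is not empty.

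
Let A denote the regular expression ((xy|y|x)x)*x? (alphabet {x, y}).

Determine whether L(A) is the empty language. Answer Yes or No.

The empty string ε matches the expression, so it belongs to L(A).
Since L(A) contains at least one string, it is not empty.

No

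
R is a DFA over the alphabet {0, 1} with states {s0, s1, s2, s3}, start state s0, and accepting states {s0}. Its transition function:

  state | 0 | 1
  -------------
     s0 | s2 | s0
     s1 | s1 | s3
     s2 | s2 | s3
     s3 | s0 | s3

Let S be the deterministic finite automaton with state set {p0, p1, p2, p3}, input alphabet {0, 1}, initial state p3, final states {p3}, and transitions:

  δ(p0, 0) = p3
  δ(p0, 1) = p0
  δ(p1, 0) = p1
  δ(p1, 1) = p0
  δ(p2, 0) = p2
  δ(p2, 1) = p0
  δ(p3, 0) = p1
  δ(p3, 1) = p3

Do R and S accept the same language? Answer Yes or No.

Exploring the product automaton R × S from the start pair (s0, p3), following both machines on each input symbol, reaches 3 state pairs: (s0, p3), (s2, p1), (s3, p0).
R accepts in {s0} and S accepts in {p3}. In every reachable pair the two components are either both accepting — (s0, p3) — or both non-accepting, so no string is accepted by exactly one of the machines: L(R) \ L(S) and L(S) \ L(R) are both empty.
Hence every string is accepted by R iff it is accepted by S, and the two languages coincide.

Yes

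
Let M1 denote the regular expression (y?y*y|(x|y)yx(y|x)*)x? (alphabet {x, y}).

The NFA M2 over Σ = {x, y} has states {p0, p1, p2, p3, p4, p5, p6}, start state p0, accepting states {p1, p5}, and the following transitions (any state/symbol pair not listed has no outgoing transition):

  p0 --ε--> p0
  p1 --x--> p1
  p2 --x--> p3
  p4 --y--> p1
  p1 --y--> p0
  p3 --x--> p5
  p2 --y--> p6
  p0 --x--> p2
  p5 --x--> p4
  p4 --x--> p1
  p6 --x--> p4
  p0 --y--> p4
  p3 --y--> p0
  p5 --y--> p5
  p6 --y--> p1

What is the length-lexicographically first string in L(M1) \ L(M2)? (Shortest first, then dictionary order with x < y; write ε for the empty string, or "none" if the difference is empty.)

The string y is accepted by M1 but not by M2.
No shorter string lies in the difference, and y is the lexicographically first length-1 string in L(M1) \ L(M2).

y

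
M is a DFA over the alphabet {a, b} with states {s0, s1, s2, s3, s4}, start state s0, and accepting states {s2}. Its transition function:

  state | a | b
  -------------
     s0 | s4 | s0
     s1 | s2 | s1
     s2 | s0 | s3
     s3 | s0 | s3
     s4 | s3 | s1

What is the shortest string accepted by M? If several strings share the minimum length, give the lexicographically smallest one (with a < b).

A breadth-first search from s0 reaches an accepting state first via the path s0 → s4 → s1 → s2 on input aba.
No string of length < 3 is accepted (BFS exhausts all shorter strings without reaching an accepting state), and aba is the lexicographically least accepting string of length 3.

aba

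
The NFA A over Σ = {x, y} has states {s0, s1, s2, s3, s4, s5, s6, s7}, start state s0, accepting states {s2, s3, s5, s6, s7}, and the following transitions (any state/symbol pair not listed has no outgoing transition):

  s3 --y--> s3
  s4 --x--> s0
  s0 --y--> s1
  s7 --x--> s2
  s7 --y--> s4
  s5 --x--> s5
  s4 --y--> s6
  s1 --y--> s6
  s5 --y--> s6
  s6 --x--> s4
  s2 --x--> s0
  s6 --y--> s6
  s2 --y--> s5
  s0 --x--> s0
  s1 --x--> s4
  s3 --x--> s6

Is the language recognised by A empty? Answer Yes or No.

The string yy is accepted: the run s0 → s1 → s6 ends in the accepting state s6.
Since at least one string is accepted, L(A) is not empty.

No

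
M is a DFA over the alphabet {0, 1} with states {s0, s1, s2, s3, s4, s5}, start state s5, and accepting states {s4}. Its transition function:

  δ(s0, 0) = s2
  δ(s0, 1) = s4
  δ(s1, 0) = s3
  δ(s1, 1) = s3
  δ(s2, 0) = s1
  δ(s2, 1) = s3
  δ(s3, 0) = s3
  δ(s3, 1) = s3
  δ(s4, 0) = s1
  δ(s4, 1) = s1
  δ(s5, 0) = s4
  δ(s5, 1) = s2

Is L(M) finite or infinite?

finite

The useful states (reachable from s5 and able to reach an accepting state) are {s4, s5}.
Restricted to these states the transition graph has no cycle, so every accepting path has bounded length and L is finite.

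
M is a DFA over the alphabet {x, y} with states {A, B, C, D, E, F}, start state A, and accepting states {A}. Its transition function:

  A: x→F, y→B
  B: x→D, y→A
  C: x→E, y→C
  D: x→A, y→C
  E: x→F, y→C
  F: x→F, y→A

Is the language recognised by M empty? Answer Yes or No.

The empty string ε is accepted: the run A ends in the accepting state A.
Since at least one string is accepted, L(M) is not empty.

No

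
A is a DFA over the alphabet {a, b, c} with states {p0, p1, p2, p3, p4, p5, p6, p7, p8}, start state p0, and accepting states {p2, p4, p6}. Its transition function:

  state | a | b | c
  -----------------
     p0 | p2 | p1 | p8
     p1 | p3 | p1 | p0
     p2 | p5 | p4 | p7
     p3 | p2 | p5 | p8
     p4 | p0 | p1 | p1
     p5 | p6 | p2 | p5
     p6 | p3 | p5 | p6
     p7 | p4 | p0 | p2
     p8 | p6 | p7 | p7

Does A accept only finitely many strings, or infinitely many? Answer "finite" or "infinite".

infinite

State p8 is reachable from the start and can reach an accepting state, and it lies on the cycle p8 → p6 → p3 → p8.
Traversing that cycle any number of times yields accepted strings of unbounded length, so the language is infinite.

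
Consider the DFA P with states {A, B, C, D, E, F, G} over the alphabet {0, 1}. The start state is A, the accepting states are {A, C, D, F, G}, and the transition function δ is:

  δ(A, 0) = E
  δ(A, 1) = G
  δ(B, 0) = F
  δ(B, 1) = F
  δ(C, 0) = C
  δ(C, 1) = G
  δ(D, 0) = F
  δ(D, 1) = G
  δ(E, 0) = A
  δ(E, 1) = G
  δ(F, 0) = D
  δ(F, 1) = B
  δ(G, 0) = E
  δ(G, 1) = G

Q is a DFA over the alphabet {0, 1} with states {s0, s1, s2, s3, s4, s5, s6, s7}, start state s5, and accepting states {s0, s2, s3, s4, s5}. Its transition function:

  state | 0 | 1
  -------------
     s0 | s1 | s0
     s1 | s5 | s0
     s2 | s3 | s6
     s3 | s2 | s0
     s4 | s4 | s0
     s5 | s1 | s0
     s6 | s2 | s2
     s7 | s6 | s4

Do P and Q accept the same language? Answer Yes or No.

Exploring the product automaton P × Q from the start pair (A, s5), following both machines on each input symbol, reaches 3 state pairs: (A, s5), (E, s1), (G, s0).
P accepts in {A, C, D, F, G} and Q accepts in {s0, s2, s3, s4, s5}. In every reachable pair the two components are either both accepting — (A, s5), (G, s0) — or both non-accepting, so no string is accepted by exactly one of the machines: L(P) \ L(Q) and L(Q) \ L(P) are both empty.
Hence every string is accepted by P iff it is accepted by Q, and the two languages coincide.

Yes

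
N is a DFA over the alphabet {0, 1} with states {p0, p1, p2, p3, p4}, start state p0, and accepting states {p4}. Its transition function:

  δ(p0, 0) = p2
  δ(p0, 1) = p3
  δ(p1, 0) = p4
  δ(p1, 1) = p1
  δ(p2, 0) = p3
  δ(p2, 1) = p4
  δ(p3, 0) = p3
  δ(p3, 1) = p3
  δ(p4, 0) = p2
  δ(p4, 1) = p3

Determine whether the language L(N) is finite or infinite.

State p2 is reachable from the start and can reach an accepting state, and it lies on the cycle p2 → p4 → p2.
Traversing that cycle any number of times yields accepted strings of unbounded length, so the language is infinite.

infinite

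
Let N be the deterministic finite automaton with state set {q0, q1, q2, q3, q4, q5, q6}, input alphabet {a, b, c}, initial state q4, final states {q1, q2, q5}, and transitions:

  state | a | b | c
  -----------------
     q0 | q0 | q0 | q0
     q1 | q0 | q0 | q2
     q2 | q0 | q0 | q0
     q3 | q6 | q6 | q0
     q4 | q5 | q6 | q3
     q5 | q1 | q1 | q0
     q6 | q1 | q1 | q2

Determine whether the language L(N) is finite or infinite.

finite

The useful states (reachable from q4 and able to reach an accepting state) are {q1, q2, q3, q4, q5, q6}.
Restricted to these states the transition graph has no cycle, so every accepting path has bounded length and L is finite.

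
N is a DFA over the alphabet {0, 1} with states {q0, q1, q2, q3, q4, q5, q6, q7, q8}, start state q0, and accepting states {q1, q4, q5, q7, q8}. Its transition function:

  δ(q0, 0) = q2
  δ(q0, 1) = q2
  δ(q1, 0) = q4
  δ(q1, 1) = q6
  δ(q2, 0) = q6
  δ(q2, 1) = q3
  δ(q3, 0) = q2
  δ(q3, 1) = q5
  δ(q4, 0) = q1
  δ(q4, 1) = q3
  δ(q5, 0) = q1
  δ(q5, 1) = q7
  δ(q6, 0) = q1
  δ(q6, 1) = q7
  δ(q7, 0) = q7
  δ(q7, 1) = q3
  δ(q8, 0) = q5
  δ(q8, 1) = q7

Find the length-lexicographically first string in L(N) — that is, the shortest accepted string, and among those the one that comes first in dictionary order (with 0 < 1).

A breadth-first search from q0 reaches an accepting state first via the path q0 → q2 → q6 → q1 on input 000.
No string of length < 3 is accepted (BFS exhausts all shorter strings without reaching an accepting state), and 000 is the lexicographically least accepting string of length 3.

000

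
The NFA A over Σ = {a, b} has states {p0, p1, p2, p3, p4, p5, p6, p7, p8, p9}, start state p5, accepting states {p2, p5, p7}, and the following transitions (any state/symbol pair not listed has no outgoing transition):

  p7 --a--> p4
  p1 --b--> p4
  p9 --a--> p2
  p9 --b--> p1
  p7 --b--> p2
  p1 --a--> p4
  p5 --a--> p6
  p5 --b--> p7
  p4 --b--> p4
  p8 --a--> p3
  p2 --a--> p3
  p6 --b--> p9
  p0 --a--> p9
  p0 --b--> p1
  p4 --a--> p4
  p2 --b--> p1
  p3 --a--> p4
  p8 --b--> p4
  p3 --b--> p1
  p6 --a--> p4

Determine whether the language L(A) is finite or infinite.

The useful states (reachable from p5 and able to reach an accepting state) are {p2, p5, p6, p7, p9}.
Restricted to these states the transition graph has no cycle, so every accepting path has bounded length and L is finite.

finite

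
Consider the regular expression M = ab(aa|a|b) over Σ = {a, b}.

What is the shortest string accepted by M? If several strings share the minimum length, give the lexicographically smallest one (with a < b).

By inspection of the expression, no string of length less than 3 matches, and aba is the lexicographically first match of length 3.

aba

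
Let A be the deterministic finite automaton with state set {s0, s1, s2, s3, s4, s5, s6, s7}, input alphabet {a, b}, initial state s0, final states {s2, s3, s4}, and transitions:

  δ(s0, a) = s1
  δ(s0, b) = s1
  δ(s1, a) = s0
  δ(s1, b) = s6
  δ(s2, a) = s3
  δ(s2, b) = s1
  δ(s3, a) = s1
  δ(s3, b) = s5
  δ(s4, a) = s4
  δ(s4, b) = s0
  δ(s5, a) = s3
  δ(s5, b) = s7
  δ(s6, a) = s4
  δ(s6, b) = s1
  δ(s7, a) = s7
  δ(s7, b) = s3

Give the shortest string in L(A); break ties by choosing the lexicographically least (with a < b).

A breadth-first search from s0 reaches an accepting state first via the path s0 → s1 → s6 → s4 on input aba.
No string of length < 3 is accepted (BFS exhausts all shorter strings without reaching an accepting state), and aba is the lexicographically least accepting string of length 3.

aba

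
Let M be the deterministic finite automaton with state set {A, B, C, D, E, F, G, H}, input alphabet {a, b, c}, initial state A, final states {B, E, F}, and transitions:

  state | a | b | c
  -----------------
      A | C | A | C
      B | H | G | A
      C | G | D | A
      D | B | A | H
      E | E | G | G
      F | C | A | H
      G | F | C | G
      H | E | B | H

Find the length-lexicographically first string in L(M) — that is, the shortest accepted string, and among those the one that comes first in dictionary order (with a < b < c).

aaa

A breadth-first search from A reaches an accepting state first via the path A → C → G → F on input aaa.
No string of length < 3 is accepted (BFS exhausts all shorter strings without reaching an accepting state), and aaa is the lexicographically least accepting string of length 3.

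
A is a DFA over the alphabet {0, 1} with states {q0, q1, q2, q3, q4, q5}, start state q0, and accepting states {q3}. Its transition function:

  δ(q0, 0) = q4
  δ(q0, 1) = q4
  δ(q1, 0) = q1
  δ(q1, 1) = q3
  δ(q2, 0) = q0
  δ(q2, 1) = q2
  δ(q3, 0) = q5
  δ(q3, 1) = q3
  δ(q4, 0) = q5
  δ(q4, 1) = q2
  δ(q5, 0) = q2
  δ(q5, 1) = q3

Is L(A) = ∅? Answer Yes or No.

No

The string 001 is accepted: the run q0 → q4 → q5 → q3 ends in the accepting state q3.
Since at least one string is accepted, L(A) is not empty.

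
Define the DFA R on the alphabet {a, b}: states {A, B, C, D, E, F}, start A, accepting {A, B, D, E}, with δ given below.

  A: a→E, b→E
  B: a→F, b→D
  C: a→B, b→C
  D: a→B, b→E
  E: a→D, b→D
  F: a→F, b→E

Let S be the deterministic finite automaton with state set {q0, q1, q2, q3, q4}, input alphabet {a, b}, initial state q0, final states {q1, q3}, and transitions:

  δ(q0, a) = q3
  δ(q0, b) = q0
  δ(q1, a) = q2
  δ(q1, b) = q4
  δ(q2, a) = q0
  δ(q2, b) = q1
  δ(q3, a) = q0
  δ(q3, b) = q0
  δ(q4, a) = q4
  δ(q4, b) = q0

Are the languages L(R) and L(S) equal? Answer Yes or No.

The empty string ε is accepted by R but rejected by S.
So L(R) ≠ L(S).

No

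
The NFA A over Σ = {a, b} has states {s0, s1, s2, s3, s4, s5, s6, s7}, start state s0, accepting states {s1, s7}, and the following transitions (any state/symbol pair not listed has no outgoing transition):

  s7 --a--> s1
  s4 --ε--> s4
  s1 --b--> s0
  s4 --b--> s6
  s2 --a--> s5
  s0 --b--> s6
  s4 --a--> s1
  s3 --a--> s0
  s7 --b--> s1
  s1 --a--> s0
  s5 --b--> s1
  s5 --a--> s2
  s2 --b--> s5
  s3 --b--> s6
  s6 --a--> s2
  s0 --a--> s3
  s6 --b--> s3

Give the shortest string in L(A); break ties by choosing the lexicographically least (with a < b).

A breadth-first search from s0 reaches an accepting state first via the path s0 → s6 → s2 → s5 → s1 on input baab.
No string of length < 4 is accepted (BFS exhausts all shorter strings without reaching an accepting state), and baab is the lexicographically least accepting string of length 4.

baab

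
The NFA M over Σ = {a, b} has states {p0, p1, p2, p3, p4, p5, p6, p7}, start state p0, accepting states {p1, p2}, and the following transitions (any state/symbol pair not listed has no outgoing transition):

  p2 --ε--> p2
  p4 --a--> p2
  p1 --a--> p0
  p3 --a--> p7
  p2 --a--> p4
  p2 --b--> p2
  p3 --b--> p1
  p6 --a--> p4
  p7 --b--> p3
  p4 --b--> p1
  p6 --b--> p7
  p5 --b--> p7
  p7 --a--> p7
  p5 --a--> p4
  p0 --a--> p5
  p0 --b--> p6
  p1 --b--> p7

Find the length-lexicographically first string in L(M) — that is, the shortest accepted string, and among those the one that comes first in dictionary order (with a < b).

aaa

A breadth-first search from p0 reaches an accepting state first via the path p0 → p5 → p4 → p2 on input aaa.
No string of length < 3 is accepted (BFS exhausts all shorter strings without reaching an accepting state), and aaa is the lexicographically least accepting string of length 3.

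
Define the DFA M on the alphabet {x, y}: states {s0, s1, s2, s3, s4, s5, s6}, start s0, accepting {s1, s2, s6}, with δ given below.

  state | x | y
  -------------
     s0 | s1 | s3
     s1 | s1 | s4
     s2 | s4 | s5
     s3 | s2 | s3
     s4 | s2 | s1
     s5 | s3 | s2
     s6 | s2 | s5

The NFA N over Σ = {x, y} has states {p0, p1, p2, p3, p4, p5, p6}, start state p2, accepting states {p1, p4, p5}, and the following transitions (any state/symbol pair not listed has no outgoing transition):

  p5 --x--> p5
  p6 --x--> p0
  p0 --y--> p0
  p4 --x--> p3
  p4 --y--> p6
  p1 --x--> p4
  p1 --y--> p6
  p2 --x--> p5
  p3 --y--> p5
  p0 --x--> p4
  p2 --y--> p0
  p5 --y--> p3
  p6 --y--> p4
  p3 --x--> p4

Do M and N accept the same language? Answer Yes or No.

Yes

Exploring the product automaton M × N from the start pair (s0, p2), following both machines on each input symbol, reaches 6 state pairs: (s0, p2), (s1, p5), (s3, p0), (s4, p3), (s2, p4), (s5, p6).
M accepts in {s1, s2, s6} and N accepts in {p1, p4, p5}. In every reachable pair the two components are either both accepting — (s1, p5), (s2, p4) — or both non-accepting, so no string is accepted by exactly one of the machines: L(M) \ L(N) and L(N) \ L(M) are both empty.
Hence every string is accepted by M iff it is accepted by N, and the two languages coincide.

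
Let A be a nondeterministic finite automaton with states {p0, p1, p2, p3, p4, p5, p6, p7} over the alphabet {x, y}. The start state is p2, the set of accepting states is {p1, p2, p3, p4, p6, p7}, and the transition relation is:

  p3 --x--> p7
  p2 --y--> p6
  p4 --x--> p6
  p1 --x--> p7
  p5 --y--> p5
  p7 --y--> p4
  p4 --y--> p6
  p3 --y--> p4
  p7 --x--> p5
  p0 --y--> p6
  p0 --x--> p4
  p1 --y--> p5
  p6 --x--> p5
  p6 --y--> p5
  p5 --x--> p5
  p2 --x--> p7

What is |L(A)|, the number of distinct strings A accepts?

6

The useful subgraph on states {p2, p4, p6, p7} is acyclic, so L(A) is finite; the longest accepting path visits 4 useful states, giving maximum string length 3.
Counting accepting paths from p2 by length: 1 of length 0, 2 of length 1, 1 of length 2, 2 of length 3. Total 6.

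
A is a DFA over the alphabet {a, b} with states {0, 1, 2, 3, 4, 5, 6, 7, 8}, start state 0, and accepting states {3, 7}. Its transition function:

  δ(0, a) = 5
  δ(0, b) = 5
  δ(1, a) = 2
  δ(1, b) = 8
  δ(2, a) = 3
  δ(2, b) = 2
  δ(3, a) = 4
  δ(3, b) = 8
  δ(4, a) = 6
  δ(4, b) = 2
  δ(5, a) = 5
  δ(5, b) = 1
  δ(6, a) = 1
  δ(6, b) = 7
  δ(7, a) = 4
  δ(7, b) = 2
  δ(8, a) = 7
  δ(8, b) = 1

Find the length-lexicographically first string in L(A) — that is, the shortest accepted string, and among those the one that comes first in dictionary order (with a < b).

A breadth-first search from 0 reaches an accepting state first via the path 0 → 5 → 1 → 2 → 3 on input abaa.
No string of length < 4 is accepted (BFS exhausts all shorter strings without reaching an accepting state), and abaa is the lexicographically least accepting string of length 4.

abaa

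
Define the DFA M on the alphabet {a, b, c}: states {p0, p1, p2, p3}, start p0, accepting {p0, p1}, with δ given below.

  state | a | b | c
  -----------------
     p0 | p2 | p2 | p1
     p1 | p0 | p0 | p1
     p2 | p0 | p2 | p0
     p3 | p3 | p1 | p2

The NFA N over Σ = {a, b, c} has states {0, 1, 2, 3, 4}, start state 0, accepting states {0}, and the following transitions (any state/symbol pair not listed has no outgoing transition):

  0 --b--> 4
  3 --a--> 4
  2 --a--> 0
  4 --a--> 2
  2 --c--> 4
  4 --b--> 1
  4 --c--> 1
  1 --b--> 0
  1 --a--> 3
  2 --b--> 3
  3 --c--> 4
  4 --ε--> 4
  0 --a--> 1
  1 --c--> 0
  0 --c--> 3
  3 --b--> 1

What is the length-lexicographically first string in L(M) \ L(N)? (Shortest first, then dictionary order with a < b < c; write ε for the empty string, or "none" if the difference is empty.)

The string c is accepted by M but not by N.
No shorter string lies in the difference, and c is the lexicographically first length-1 string in L(M) \ L(N).

c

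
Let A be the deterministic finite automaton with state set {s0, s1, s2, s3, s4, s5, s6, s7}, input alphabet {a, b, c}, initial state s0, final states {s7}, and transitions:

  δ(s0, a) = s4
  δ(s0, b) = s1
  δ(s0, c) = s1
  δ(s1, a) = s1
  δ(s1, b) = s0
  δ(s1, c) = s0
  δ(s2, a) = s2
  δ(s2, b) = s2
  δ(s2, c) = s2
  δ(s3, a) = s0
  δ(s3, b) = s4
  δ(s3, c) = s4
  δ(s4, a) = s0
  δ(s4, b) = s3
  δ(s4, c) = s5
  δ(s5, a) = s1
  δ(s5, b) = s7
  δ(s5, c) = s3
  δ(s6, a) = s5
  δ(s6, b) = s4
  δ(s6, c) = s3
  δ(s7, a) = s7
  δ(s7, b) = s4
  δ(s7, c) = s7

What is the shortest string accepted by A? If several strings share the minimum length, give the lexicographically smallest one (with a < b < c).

A breadth-first search from s0 reaches an accepting state first via the path s0 → s4 → s5 → s7 on input acb.
No string of length < 3 is accepted (BFS exhausts all shorter strings without reaching an accepting state), and acb is the lexicographically least accepting string of length 3.

acb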